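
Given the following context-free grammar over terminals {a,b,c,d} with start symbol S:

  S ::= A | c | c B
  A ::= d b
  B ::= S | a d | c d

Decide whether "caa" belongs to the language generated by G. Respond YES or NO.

Convert to CNF:
  S -> T0 T1 | T3 B | c
  A -> T0 T1
  B -> T0 T1 | T2 T0 | T3 B | T3 T0 | c
  T0 -> d
  T1 -> b
  T2 -> a
  T3 -> c

Fill CYK table bottom-up:
  [0..0]={B,S,T3}  "c"  orig:{B,S}
  [1..1]={T2}  "a"  orig:{}
  [2..2]={T2}  "a"  orig:{}
  [0..1]=∅  "ca"
  [1..2]=∅  "aa"
  [0..2]=∅  "caa"

S ∉ T[0,2] ⇒ NO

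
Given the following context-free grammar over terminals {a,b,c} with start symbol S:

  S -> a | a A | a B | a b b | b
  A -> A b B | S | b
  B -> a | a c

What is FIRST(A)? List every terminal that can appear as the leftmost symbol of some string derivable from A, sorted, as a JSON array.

FIRST iteration:
pass 1:
  A via A→b: +{b}
  B via B→a: +{a}
  S via S→a: +{a}
  S via S→b: +{b}
  FIRST[S]={a,b}  FIRST[A]={b}  FIRST[B]={a}
pass 2:
  A via A→S: +{a}
  FIRST[S]={a,b}  FIRST[A]={a,b}  FIRST[B]={a}
pass 3: — fixpoint
  FIRST[S]={a,b}  FIRST[A]={a,b}  FIRST[B]={a}

FIRST(A) = ["a", "b"]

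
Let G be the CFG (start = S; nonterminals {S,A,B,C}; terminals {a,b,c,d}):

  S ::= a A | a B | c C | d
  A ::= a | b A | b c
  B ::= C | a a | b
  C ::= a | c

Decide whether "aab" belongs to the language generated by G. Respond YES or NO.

Convert to CNF:
  S -> T1 C | T2 A | T2 B | d
  A -> T0 A | T0 T1 | a
  B -> T2 T2 | a | b | c
  C -> a | c
  T0 -> b
  T1 -> c
  T2 -> a

Fill CYK table bottom-up:
  [0..0]={A,B,C,T2}  "a"  orig:{A,B,C}
  [1..1]={A,B,C,T2}  "a"  orig:{A,B,C}
  [2..2]={B,T0}  "b"  orig:{B}
  [0..1]={B,S}  "aa"
  [1..2]={S}  "ab"
  [0..2]=∅  "aab"

S ∉ T[0,2] ⇒ NO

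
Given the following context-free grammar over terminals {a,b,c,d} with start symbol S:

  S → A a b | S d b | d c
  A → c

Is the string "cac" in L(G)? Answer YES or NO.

Convert to CNF:
  S -> A X4 | S X5 | T2 T3
  A -> c
  T0 -> a
  T1 -> b
  T2 -> d
  T3 -> c
  X4 -> T0 T1
  X5 -> T2 T1

CYK fill:
  [0..0]={A,T3}  "c"  orig:{A}
  [1..1]={T0}  "a"  orig:{}
  [2..2]={A,T3}  "c"  orig:{A}
  [0..1]=∅  "ca"
  [1..2]=∅  "ac"
  [0..2]=∅  "cac"

S ∉ T[0,2] ⇒ NO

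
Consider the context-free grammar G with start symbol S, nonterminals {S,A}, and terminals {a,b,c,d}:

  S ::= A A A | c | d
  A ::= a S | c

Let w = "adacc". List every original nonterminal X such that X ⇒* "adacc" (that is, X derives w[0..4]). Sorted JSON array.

Convert to CNF:
  S -> A X1 | c | d
  A -> T0 S | c
  T0 -> a
  X1 -> A A

Fill CYK table bottom-up, restricted to cells inside w[0..4]:
  [0..0]={T0}  "a"  orig:{}
  [1..1]={S}  "d"
  [2..2]={T0}  "a"  orig:{}
  [3..3]={A,S}  "c"
  [4..4]={A,S}  "c"
  [0..1]={A}  "ad"
  [1..2]=∅  "da"
  [2..3]={A}  "ac"
  [3..4]={X1}  "cc"  orig:{}
  [0..2]=∅  "ada"
  [1..3]=∅  "dac"
  [2..4]={X1}  "acc"  orig:{}
  [0..3]={X1}  "adac"  orig:{}
  [1..4]=∅  "dacc"
  [0..4]={S}  "adacc"

Original NTs in T[0,4] deriving "adacc": ["S"]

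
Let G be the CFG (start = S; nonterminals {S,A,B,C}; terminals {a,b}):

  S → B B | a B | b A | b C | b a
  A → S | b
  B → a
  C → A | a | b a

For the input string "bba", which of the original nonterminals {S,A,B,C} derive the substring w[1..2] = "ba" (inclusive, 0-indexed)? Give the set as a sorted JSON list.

Convert to CNF:
  S -> B B | T0 B | T1 A | T1 C | T1 T0
  A -> B B | T0 B | T1 A | T1 C | T1 T0 | b
  B -> a
  C -> B B | T0 B | T1 A | T1 C | T1 T0 | a | b
  T0 -> a
  T1 -> b

Fill CYK table bottom-up, restricted to cells inside w[1..2]:
  T[1,1] 'b' = {A,C,T1}  orig:{A,C}
  T[2,2] 'a' = {B,C,T0}  orig:{B,C}
  T[1,2] 'ba' = {A,C,S}

Original NTs in T[1,2] deriving "ba": ["A", "C", "S"]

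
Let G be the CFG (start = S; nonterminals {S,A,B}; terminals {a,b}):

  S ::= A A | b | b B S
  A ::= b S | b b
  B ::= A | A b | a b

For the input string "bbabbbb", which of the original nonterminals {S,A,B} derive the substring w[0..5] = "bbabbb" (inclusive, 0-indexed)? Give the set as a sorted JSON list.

Convert to CNF:
  S -> A A | T0 X2 | b
  A -> T0 S | T0 T0
  B -> A T0 | T0 S | T0 T0 | T1 T0
  T0 -> b
  T1 -> a
  X2 -> B S

Fill CYK table bottom-up, restricted to cells inside w[0..5]:
  [0..0]={S,T0}  "b"  orig:{S}
  [1..1]={S,T0}  "b"  orig:{S}
  [2..2]={T1}  "a"  orig:{}
  [3..3]={S,T0}  "b"  orig:{S}
  [4..4]={S,T0}  "b"  orig:{S}
  [5..5]={S,T0}  "b"  orig:{S}
  [0..1]={A,B}  "bb"
  [1..2]=∅  "ba"
  [2..3]={B}  "ab"
  [3..4]={A,B}  "bb"
  [4..5]={A,B}  "bb"
  [0..2]=∅  "bba"
  [1..3]=∅  "bab"
  [2..4]={X2}  "abb"  orig:{}
  [3..5]={B,X2}  "bbb"  orig:{B}
  [0..3]=∅  "bbab"
  [1..4]={S}  "babb"
  [2..5]=∅  "abbb"
  [0..4]={A,B}  "bbabb"
  [1..5]=∅  "babbb"
  [0..5]={B,X2}  "bbabbb"  orig:{B}

Original NTs in T[0,5] deriving "bbabbb": ["B"]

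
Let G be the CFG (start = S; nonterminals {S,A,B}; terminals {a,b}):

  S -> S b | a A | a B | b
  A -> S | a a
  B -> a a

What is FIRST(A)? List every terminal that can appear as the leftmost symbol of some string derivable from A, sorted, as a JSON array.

FIRST sets, iterate to fixpoint:
[1]
  A via A→a a: +{a}
  B via B→a a: +{a}
  S via S→a A: +{a}
  S via S→b: +{b}
  FIRST[S]={a,b}  FIRST[A]={a}  FIRST[B]={a}
[2]
  A via A→S: +{b}
  FIRST[S]={a,b}  FIRST[A]={a,b}  FIRST[B]={a}
[3] (no change)
  FIRST[S]={a,b}  FIRST[A]={a,b}  FIRST[B]={a}

FIRST(A) = ["a", "b"]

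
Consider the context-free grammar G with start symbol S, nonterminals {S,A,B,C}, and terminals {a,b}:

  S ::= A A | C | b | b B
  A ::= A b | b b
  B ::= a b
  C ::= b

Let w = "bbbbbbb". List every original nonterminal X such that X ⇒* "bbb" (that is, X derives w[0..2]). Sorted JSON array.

Convert to CNF:
  S -> A A | T0 B | b
  A -> A T0 | T0 T0
  B -> T1 T0
  C -> b
  T0 -> b
  T1 -> a

Fill CYK table bottom-up, restricted to cells inside w[0..2]:
  cell(0,0) b: {C,S,T0}  orig:{C,S}
  cell(1,1) b: {C,S,T0}  orig:{C,S}
  cell(2,2) b: {C,S,T0}  orig:{C,S}
  cell(0,1) bb: {A}
  cell(1,2) bb: {A}
  cell(0,2) bbb: {A}

Original NTs in T[0,2] deriving "bbb": ["A"]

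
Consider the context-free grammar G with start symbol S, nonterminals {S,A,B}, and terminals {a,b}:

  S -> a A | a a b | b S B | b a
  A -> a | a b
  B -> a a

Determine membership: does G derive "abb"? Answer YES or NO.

Convert to CNF:
  S -> T0 A | T0 X2 | T1 T0 | T1 X3
  A -> T0 T1 | a
  B -> T0 T0
  T0 -> a
  T1 -> b
  X2 -> T0 T1
  X3 -> S B

CYK table (by increasing span):
  T[0,0] 'a' = {A,T0}  orig:{A}
  T[1,1] 'b' = {T1}  orig:{}
  T[2,2] 'b' = {T1}  orig:{}
  T[0,1] 'ab' = {A,X2}  orig:{A}
  T[1,2] 'bb' = ∅
  T[0,2] 'abb' = ∅

S ∉ T[0,2] ⇒ NO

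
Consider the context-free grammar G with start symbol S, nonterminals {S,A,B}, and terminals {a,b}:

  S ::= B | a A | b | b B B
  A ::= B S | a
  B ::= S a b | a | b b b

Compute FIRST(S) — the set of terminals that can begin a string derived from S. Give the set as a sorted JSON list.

FIRST iteration:
iter 1:
  A via A→a: +{a}
  B via B→a: +{a}
  B via B→b b b: +{b}
  S via S→B: +{a,b}
  S: {a,b}  A: {a}  B: {a,b}
iter 2:
  A via A→B S: +{b}
  S: {a,b}  A: {a,b}  B: {a,b}
iter 3: (stable)
  S: {a,b}  A: {a,b}  B: {a,b}

FIRST(S) = ["a", "b"]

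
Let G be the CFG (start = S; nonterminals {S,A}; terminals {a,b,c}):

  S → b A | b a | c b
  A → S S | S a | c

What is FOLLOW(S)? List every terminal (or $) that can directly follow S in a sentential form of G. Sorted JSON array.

FIRST sets, iterate to fixpoint:
pass 1:
  A via A→c: +{c}
  S via S→b A: +{b}
  S via S→c b: +{c}
  S: {b,c}  A: {c}
pass 2:
  A via A→S S: +{b}
  S: {b,c}  A: {b,c}
pass 3: (stable)
  S: {b,c}  A: {b,c}

Compute FOLLOW by fixpoint:
seed FOLLOW(S) with $
iter 1:
  A→S S: FOLLOW(S) ⊇ FIRST(S) = {b,c}; new: +{b,c}
  A→S a: FOLLOW(S) ⊇ FIRST(a) = {a}; new: +{a}
  S→b A: FOLLOW(A) ⊇ FOLLOW(S) ⊇ {$,a,b,c}; new: +{$,a,b,c}
  FOLLOW(S)={$,a,b,c}  FOLLOW(A)={$,a,b,c}
iter 2: — fixpoint
  FOLLOW(S)={$,a,b,c}  FOLLOW(A)={$,a,b,c}

FOLLOW(S) = ["$", "a", "b", "c"]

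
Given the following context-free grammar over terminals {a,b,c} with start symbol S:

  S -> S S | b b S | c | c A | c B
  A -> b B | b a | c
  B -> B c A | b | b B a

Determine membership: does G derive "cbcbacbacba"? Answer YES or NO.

CNF form of G:
  S -> S S | T0 X5 | T2 A | T2 B | c
  A -> T0 B | T0 T1 | c
  B -> B X3 | T0 X4 | b
  T0 -> b
  T1 -> a
  T2 -> c
  X3 -> T2 A
  X4 -> B T1
  X5 -> T0 S

CYK fill:
  cell(0,0) c: {A,S,T2}  orig:{A,S}
  cell(1,1) b: {B,T0}  orig:{B}
  cell(2,2) c: {A,S,T2}  orig:{A,S}
  cell(3,3) b: {B,T0}  orig:{B}
  cell(4,4) a: {T1}  orig:{}
  cell(5,5) c: {A,S,T2}  orig:{A,S}
  cell(6,6) b: {B,T0}  orig:{B}
  cell(7,7) a: {T1}  orig:{}
  cell(8,8) c: {A,S,T2}  orig:{A,S}
  cell(9,9) b: {B,T0}  orig:{B}
  cell(10,10) a: {T1}  orig:{}
  cell(0,1) cb: {S}
  cell(1,2) bc: {X5}  orig:{}
  cell(2,3) cb: {S}
  cell(3,4) ba: {A,X4}  orig:{A}
  cell(4,5) ac: ∅
  cell(5,6) cb: {S}
  cell(6,7) ba: {A,X4}  orig:{A}
  cell(7,8) ac: ∅
  cell(8,9) cb: {S}
  cell(9,10) ba: {A,X4}  orig:{A}
  cell(0,2) cbc: {S}
  cell(1,3) bcb: {X5}  orig:{}
  cell(2,4) cba: {S,X3}  orig:{S}
  cell(3,5) bac: ∅
  cell(4,6) acb: ∅
  cell(5,7) cba: {S,X3}  orig:{S}
  cell(6,8) bac: ∅
  cell(7,9) acb: ∅
  cell(8,10) cba: {S,X3}  orig:{S}
  cell(0,3) cbcb: {S}
  cell(1,4) bcba: {B,X5}  orig:{B}
  cell(2,5) cbac: {S}
  cell(3,6) bacb: ∅
  cell(4,7) acba: ∅
  cell(5,8) cbac: {S}
  cell(6,9) bacb: ∅
  cell(7,10) acba: ∅
  cell(0,4) cbcba: {S}
  cell(1,5) bcbac: {X5}  orig:{}
  cell(2,6) cbacb: {S}
  cell(3,7) bacba: ∅
  cell(4,8) acbac: ∅
  cell(5,9) cbacb: {S}
  cell(6,10) bacba: ∅
  cell(0,5) cbcbac: {S}
  cell(1,6) bcbacb: {X5}  orig:{}
  cell(2,7) cbacba: {S}
  cell(3,8) bacbac: ∅
  cell(4,9) acbacb: ∅
  cell(5,10) cbacba: {S}
  cell(0,6) cbcbacb: {S}
  cell(1,7) bcbacba: {B,X5}  orig:{B}
  cell(2,8) cbacbac: {S}
  cell(3,9) bacbacb: ∅
  cell(4,10) acbacba: ∅
  cell(0,7) cbcbacba: {S}
  cell(1,8) bcbacbac: {X5}  orig:{}
  cell(2,9) cbacbacb: {S}
  cell(3,10) bacbacba: ∅
  cell(0,8) cbcbacbac: {S}
  cell(1,9) bcbacbacb: {X5}  orig:{}
  cell(2,10) cbacbacba: {S}
  cell(0,9) cbcbacbacb: {S}
  cell(1,10) bcbacbacba: {B,X5}  orig:{B}
  cell(0,10) cbcbacbacba: {S}

S ∈ T[0,10] ⇒ YES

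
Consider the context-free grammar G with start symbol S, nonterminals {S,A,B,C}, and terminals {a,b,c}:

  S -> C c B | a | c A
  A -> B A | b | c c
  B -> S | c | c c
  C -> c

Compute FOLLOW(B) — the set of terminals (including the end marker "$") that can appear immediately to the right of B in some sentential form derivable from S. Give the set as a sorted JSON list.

FIRST sets, iterate to fixpoint:
pass 1:
  A via A→b: +{b}
  A via A→c c: +{c}
  B via B→c: +{c}
  C via C→c: +{c}
  S via S→C c B: +{c}
  S via S→a: +{a}
  S: {a,c}  A: {b,c}  B: {c}  C: {c}
pass 2:
  B via B→S: +{a}
  S: {a,c}  A: {b,c}  B: {a,c}  C: {c}
pass 3:
  A via A→B A: +{a}
  S: {a,c}  A: {a,b,c}  B: {a,c}  C: {c}
pass 4: done
  S: {a,c}  A: {a,b,c}  B: {a,c}  C: {c}

FOLLOW iteration:
initialize: $ ∈ FOLLOW(S)
round 1:
  A→B A: FOLLOW(B) ⊇ FIRST(A) = {a,b,c}; new: +{a,b,c}
  B→S: FOLLOW(S) ⊇ FOLLOW(B) ⊇ {a,b,c}; new: +{a,b,c}
  S→C c B: FOLLOW(C) ⊇ FIRST(c) = {c}; new: +{c}
  S→C c B: FOLLOW(B) ⊇ FOLLOW(S) ⊇ {$,a,b,c}; new: +{$}
  S→c A: FOLLOW(A) ⊇ FOLLOW(S) ⊇ {$,a,b,c}; new: +{$,a,b,c}
  FOLLOW(S)={$,a,b,c}  FOLLOW(A)={$,a,b,c}  FOLLOW(B)={$,a,b,c}  FOLLOW(C)={c}
round 2: — fixpoint
  FOLLOW(S)={$,a,b,c}  FOLLOW(A)={$,a,b,c}  FOLLOW(B)={$,a,b,c}  FOLLOW(C)={c}

FOLLOW(B) = ["$", "a", "b", "c"]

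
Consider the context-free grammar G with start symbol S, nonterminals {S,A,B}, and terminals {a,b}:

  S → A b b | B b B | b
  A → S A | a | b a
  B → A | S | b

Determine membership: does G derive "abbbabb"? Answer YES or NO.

Convert to CNF:
  S -> A X4 | B X5 | b
  A -> S A | T0 T1 | a
  B -> A X2 | B X3 | S A | T0 T1 | a | b
  T0 -> b
  T1 -> a
  X2 -> T0 T0
  X3 -> T0 B
  X4 -> T0 T0
  X5 -> T0 B

Fill CYK table bottom-up:
  [0..0]={A,B,T1}  "a"  orig:{A,B}
  [1..1]={B,S,T0}  "b"  orig:{B,S}
  [2..2]={B,S,T0}  "b"  orig:{B,S}
  [3..3]={B,S,T0}  "b"  orig:{B,S}
  [4..4]={A,B,T1}  "a"  orig:{A,B}
  [5..5]={B,S,T0}  "b"  orig:{B,S}
  [6..6]={B,S,T0}  "b"  orig:{B,S}
  [0..1]=∅  "ab"
  [1..2]={X2,X3,X4,X5}  "bb"  orig:{}
  [2..3]={X2,X3,X4,X5}  "bb"  orig:{}
  [3..4]={A,B,X3,X5}  "ba"  orig:{A,B}
  [4..5]=∅  "ab"
  [5..6]={X2,X3,X4,X5}  "bb"  orig:{}
  [0..2]={B,S}  "abb"
  [1..3]={B,S}  "bbb"
  [2..4]={A,B,S,X3,X5}  "bba"  orig:{A,B,S}
  [3..5]=∅  "bab"
  [4..6]={B,S}  "abb"
  [0..3]=∅  "abbb"
  [1..4]={A,B,S,X3,X5}  "bbba"  orig:{A,B,S}
  [2..5]=∅  "bbab"
  [3..6]={B,S,X3,X5}  "babb"  orig:{B,S}
  [0..4]={A,B,S}  "abbba"
  [1..5]=∅  "bbbab"
  [2..6]={B,S,X3,X5}  "bbabb"  orig:{B,S}
  [0..5]=∅  "abbbab"
  [1..6]={B,S,X3,X5}  "bbbabb"  orig:{B,S}
  [0..6]={B,S}  "abbbabb"

S ∈ T[0,6] ⇒ YES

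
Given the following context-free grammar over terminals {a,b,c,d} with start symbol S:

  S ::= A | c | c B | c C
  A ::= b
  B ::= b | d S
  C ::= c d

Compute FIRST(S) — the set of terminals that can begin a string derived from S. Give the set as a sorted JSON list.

Compute FIRST by fixpoint:
[1]
  A via A→b: +{b}
  B via B→b: +{b}
  B via B→d S: +{d}
  C via C→c d: +{c}
  S via S→A: +{b}
  S via S→c: +{c}
  FIRST[S]={b,c}  FIRST[A]={b}  FIRST[B]={b,d}  FIRST[C]={c}
[2] (stable)
  FIRST[S]={b,c}  FIRST[A]={b}  FIRST[B]={b,d}  FIRST[C]={c}

FIRST(S) = ["b", "c"]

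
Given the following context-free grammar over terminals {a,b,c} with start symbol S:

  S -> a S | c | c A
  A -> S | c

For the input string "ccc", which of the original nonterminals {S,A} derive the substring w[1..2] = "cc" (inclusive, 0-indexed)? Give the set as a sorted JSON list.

CNF form of G:
  S -> T0 S | T1 A | c
  A -> T0 S | T1 A | c
  T0 -> a
  T1 -> c

Fill CYK table bottom-up — only the sub-triangle for w[1..2]:
  [1..1]={A,S,T1}  "c"  orig:{A,S}
  [2..2]={A,S,T1}  "c"  orig:{A,S}
  [1..2]={A,S}  "cc"

Original NTs in T[1,2] deriving "cc": ["A", "S"]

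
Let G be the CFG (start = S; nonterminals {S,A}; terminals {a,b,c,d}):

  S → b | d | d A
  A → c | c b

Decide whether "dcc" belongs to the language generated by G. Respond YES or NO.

Convert to CNF:
  S -> T2 A | b | d
  A -> T0 T1 | c
  T0 -> c
  T1 -> b
  T2 -> d

CYK table (by increasing span):
  T[0,0] 'd' = {S,T2}  orig:{S}
  T[1,1] 'c' = {A,T0}  orig:{A}
  T[2,2] 'c' = {A,T0}  orig:{A}
  T[0,1] 'dc' = {S}
  T[1,2] 'cc' = ∅
  T[0,2] 'dcc' = ∅

S ∉ T[0,2] ⇒ NO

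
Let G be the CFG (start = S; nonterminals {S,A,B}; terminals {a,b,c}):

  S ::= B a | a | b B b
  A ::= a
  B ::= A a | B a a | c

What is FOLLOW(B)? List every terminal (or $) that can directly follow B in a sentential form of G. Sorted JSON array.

FIRST iteration:
pass 1:
  A via A→a: +{a}
  B via B→A a: +{a}
  B via B→c: +{c}
  S via S→B a: +{a,c}
  S via S→b B b: +{b}
  FIRST(S)={a,b,c}  FIRST(A)={a}  FIRST(B)={a,c}
pass 2: done
  FIRST(S)={a,b,c}  FIRST(A)={a}  FIRST(B)={a,c}

Compute FOLLOW by fixpoint:
FOLLOW(S) := {$}
pass 1:
  B→A a: FOLLOW(A) ⊇ FIRST(a) = {a}; new: +{a}
  B→B a a: FOLLOW(B) ⊇ FIRST(a) = {a}; new: +{a}
  S→b B b: FOLLOW(B) ⊇ FIRST(b) = {b}; new: +{b}
  S: {$}  A: {a}  B: {a,b}
pass 2: (stable)
  S: {$}  A: {a}  B: {a,b}

FOLLOW(B) = ["a", "b"]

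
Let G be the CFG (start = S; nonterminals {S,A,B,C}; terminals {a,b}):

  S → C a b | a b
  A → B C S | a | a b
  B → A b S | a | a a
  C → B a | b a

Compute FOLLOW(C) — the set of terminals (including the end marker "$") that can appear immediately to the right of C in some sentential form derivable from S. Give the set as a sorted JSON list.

Compute FIRST by fixpoint:
iter 1:
  A via A→a: +{a}
  B via B→A b S: +{a}
  C via C→B a: +{a}
  C via C→b a: +{b}
  S via S→C a b: +{a,b}
  FIRST(S)={a,b}  FIRST(A)={a}  FIRST(B)={a}  FIRST(C)={a,b}
iter 2: (no change)
  FIRST(S)={a,b}  FIRST(A)={a}  FIRST(B)={a}  FIRST(C)={a,b}

FOLLOW iteration:
FOLLOW(S) := {$}
round 1:
  A→B C S: FOLLOW(B) ⊇ FIRST(C) = {a,b}; new: +{a,b}
  A→B C S: FOLLOW(C) ⊇ FIRST(S) = {a,b}; new: +{a,b}
  B→A b S: FOLLOW(A) ⊇ FIRST(b) = {b}; new: +{b}
  B→A b S: FOLLOW(S) ⊇ FOLLOW(B) ⊇ {a,b}; new: +{a,b}
  S: {$,a,b}  A: {b}  B: {a,b}  C: {a,b}
round 2: (stable)
  S: {$,a,b}  A: {b}  B: {a,b}  C: {a,b}

FOLLOW(C) = ["a", "b"]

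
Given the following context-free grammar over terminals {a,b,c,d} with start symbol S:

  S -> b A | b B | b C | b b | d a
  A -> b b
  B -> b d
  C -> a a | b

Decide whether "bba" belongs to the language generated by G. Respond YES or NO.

CNF form of G:
  S -> T0 A | T0 B | T0 C | T0 T0 | T1 T2
  A -> T0 T0
  B -> T0 T1
  C -> T2 T2 | b
  T0 -> b
  T1 -> d
  T2 -> a

CYK table (by increasing span):
  [0..0]={C,T0}  "b"  orig:{C}
  [1..1]={C,T0}  "b"  orig:{C}
  [2..2]={T2}  "a"  orig:{}
  [0..1]={A,S}  "bb"
  [1..2]=∅  "ba"
  [0..2]=∅  "bba"

S ∉ T[0,2] ⇒ NO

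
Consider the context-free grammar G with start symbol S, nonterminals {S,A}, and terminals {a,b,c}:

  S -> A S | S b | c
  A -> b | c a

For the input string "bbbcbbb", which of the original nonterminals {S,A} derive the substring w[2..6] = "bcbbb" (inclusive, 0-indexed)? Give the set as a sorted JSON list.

Convert to CNF:
  S -> A S | S T2 | c
  A -> T0 T1 | b
  T0 -> c
  T1 -> a
  T2 -> b

CYK fill — only the sub-triangle for w[2..6]:
  T[2,2] 'b' = {A,T2}  orig:{A}
  T[3,3] 'c' = {S,T0}  orig:{S}
  T[4,4] 'b' = {A,T2}  orig:{A}
  T[5,5] 'b' = {A,T2}  orig:{A}
  T[6,6] 'b' = {A,T2}  orig:{A}
  T[2,3] 'bc' = {S}
  T[3,4] 'cb' = {S}
  T[4,5] 'bb' = ∅
  T[5,6] 'bb' = ∅
  T[2,4] 'bcb' = {S}
  T[3,5] 'cbb' = {S}
  T[4,6] 'bbb' = ∅
  T[2,5] 'bcbb' = {S}
  T[3,6] 'cbbb' = {S}
  T[2,6] 'bcbbb' = {S}

Original NTs in T[2,6] deriving "bcbbb": ["S"]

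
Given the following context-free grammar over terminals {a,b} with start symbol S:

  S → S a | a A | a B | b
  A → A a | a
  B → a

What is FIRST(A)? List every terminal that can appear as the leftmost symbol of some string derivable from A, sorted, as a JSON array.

FIRST iteration:
pass 1:
  A via A→a: +{a}
  B via B→a: +{a}
  S via S→a A: +{a}
  S via S→b: +{b}
  S: {a,b}  A: {a}  B: {a}
pass 2: — fixpoint
  S: {a,b}  A: {a}  B: {a}

FIRST(A) = ["a"]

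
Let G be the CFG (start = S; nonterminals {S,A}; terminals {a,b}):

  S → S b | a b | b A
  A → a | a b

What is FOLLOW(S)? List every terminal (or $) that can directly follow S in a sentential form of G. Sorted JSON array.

Compute FIRST by fixpoint:
round 1:
  A via A→a: +{a}
  S via S→a b: +{a}
  S via S→b A: +{b}
  S: {a,b}  A: {a}
round 2: — fixpoint
  S: {a,b}  A: {a}

FOLLOW iteration:
initialize: $ ∈ FOLLOW(S)
round 1:
  S→S b: FOLLOW(S) ⊇ FIRST(b) = {b}; new: +{b}
  S→b A: FOLLOW(A) ⊇ FOLLOW(S) ⊇ {$,b}; new: +{$,b}
  FOLLOW(S)={$,b}  FOLLOW(A)={$,b}
round 2: — fixpoint
  FOLLOW(S)={$,b}  FOLLOW(A)={$,b}

FOLLOW(S) = ["$", "b"]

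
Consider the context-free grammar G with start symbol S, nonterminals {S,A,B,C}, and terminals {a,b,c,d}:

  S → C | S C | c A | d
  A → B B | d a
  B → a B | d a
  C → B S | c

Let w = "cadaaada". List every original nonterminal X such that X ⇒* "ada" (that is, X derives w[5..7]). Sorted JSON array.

Convert to CNF:
  S -> B S | S C | T2 A | c | d
  A -> B B | T0 T1
  B -> T0 T1 | T1 B
  C -> B S | c
  T0 -> d
  T1 -> a
  T2 -> c

CYK table (by increasing span), restricted to cells inside w[5..7]:
  T[5,5] 'a' = {T1}  orig:{}
  T[6,6] 'd' = {S,T0}  orig:{S}
  T[7,7] 'a' = {T1}  orig:{}
  T[5,6] 'ad' = ∅
  T[6,7] 'da' = {A,B}
  T[5,7] 'ada' = {B}

Original NTs in T[5,7] deriving "ada": ["B"]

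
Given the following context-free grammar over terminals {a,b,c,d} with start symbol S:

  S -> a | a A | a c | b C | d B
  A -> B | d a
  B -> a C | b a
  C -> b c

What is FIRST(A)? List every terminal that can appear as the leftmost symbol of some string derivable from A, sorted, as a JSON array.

FIRST sets, iterate to fixpoint:
iter 1:
  A via A→d a: +{d}
  B via B→a C: +{a}
  B via B→b a: +{b}
  C via C→b c: +{b}
  S via S→a: +{a}
  S via S→b C: +{b}
  S via S→d B: +{d}
  FIRST(S)={a,b,d}  FIRST(A)={d}  FIRST(B)={a,b}  FIRST(C)={b}
iter 2:
  A via A→B: +{a,b}
  FIRST(S)={a,b,d}  FIRST(A)={a,b,d}  FIRST(B)={a,b}  FIRST(C)={b}
iter 3: done
  FIRST(S)={a,b,d}  FIRST(A)={a,b,d}  FIRST(B)={a,b}  FIRST(C)={b}

FIRST(A) = ["a", "b", "d"]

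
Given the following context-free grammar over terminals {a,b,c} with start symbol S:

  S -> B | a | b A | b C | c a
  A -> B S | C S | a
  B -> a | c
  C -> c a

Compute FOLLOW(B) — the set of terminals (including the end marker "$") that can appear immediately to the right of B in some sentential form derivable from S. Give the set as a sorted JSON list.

Compute FIRST by fixpoint:
iter 1:
  A via A→a: +{a}
  B via B→a: +{a}
  B via B→c: +{c}
  C via C→c a: +{c}
  S via S→B: +{a,c}
  S via S→b A: +{b}
  S: {a,b,c}  A: {a}  B: {a,c}  C: {c}
iter 2:
  A via A→B S: +{c}
  S: {a,b,c}  A: {a,c}  B: {a,c}  C: {c}
iter 3: (no change)
  S: {a,b,c}  A: {a,c}  B: {a,c}  C: {c}

FOLLOW iteration:
FOLLOW(S) := {$}
iter 1:
  A→B S: FOLLOW(B) ⊇ FIRST(S) = {a,b,c}; new: +{a,b,c}
  A→C S: FOLLOW(C) ⊇ FIRST(S) = {a,b,c}; new: +{a,b,c}
  S→B: FOLLOW(B) ⊇ FOLLOW(S) ⊇ {$}; new: +{$}
  S→b A: FOLLOW(A) ⊇ FOLLOW(S) ⊇ {$}; new: +{$}
  S→b C: FOLLOW(C) ⊇ FOLLOW(S) ⊇ {$}; new: +{$}
  FOLLOW(S)={$}  FOLLOW(A)={$}  FOLLOW(B)={$,a,b,c}  FOLLOW(C)={$,a,b,c}
iter 2: (no change)
  FOLLOW(S)={$}  FOLLOW(A)={$}  FOLLOW(B)={$,a,b,c}  FOLLOW(C)={$,a,b,c}

FOLLOW(B) = ["$", "a", "b", "c"]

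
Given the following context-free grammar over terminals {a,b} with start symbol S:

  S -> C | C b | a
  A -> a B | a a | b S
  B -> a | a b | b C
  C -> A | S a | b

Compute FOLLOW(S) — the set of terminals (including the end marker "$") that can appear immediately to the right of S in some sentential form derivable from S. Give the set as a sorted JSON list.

FIRST iteration:
[1]
  A via A→a B: +{a}
  A via A→b S: +{b}
  B via B→a: +{a}
  B via B→b C: +{b}
  C via C→A: +{a,b}
  S via S→C: +{a,b}
  S: {a,b}  A: {a,b}  B: {a,b}  C: {a,b}
[2] (no change)
  S: {a,b}  A: {a,b}  B: {a,b}  C: {a,b}

FOLLOW iteration:
seed FOLLOW(S) with $
iter 1:
  C→S a: FOLLOW(S) ⊇ FIRST(a) = {a}; new: +{a}
  S→C: FOLLOW(C) ⊇ FOLLOW(S) ⊇ {$,a}; new: +{$,a}
  S→C b: FOLLOW(C) ⊇ FIRST(b) = {b}; new: +{b}
  FOLLOW[S]={$,a}  FOLLOW[A]={}  FOLLOW[B]={}  FOLLOW[C]={$,a,b}
iter 2:
  C→A: FOLLOW(A) ⊇ FOLLOW(C) ⊇ {$,a,b}; new: +{$,a,b}
  FOLLOW[S]={$,a}  FOLLOW[A]={$,a,b}  FOLLOW[B]={}  FOLLOW[C]={$,a,b}
iter 3:
  A→a B: FOLLOW(B) ⊇ FOLLOW(A) ⊇ {$,a,b}; new: +{$,a,b}
  A→b S: FOLLOW(S) ⊇ FOLLOW(A) ⊇ {$,a,b}; new: +{b}
  FOLLOW[S]={$,a,b}  FOLLOW[A]={$,a,b}  FOLLOW[B]={$,a,b}  FOLLOW[C]={$,a,b}
iter 4: (no change)
  FOLLOW[S]={$,a,b}  FOLLOW[A]={$,a,b}  FOLLOW[B]={$,a,b}  FOLLOW[C]={$,a,b}

FOLLOW(S) = ["$", "a", "b"]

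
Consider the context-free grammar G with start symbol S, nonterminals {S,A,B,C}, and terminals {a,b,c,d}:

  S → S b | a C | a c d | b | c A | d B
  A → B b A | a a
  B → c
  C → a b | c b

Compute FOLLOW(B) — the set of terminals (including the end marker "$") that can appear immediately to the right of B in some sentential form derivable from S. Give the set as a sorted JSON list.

Compute FIRST by fixpoint:
round 1:
  A via A→a a: +{a}
  B via B→c: +{c}
  C via C→a b: +{a}
  C via C→c b: +{c}
  S via S→a C: +{a}
  S via S→b: +{b}
  S via S→c A: +{c}
  S via S→d B: +{d}
  FIRST[S]={a,b,c,d}  FIRST[A]={a}  FIRST[B]={c}  FIRST[C]={a,c}
round 2:
  A via A→B b A: +{c}
  FIRST[S]={a,b,c,d}  FIRST[A]={a,c}  FIRST[B]={c}  FIRST[C]={a,c}
round 3: (no change)
  FIRST[S]={a,b,c,d}  FIRST[A]={a,c}  FIRST[B]={c}  FIRST[C]={a,c}

FOLLOW sets:
seed FOLLOW(S) with $
[1]
  A→B b A: FOLLOW(B) ⊇ FIRST(b) = {b}; new: +{b}
  S→S b: FOLLOW(S) ⊇ FIRST(b) = {b}; new: +{b}
  S→a C: FOLLOW(C) ⊇ FOLLOW(S) ⊇ {$,b}; new: +{$,b}
  S→c A: FOLLOW(A) ⊇ FOLLOW(S) ⊇ {$,b}; new: +{$,b}
  S→d B: FOLLOW(B) ⊇ FOLLOW(S) ⊇ {$,b}; new: +{$}
  S: {$,b}  A: {$,b}  B: {$,b}  C: {$,b}
[2] — fixpoint
  S: {$,b}  A: {$,b}  B: {$,b}  C: {$,b}

FOLLOW(B) = ["$", "b"]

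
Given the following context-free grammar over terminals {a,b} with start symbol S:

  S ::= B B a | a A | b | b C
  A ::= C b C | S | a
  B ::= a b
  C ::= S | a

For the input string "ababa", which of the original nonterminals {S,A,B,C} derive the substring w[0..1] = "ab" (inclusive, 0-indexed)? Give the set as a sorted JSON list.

CNF form of G:
  S -> B X5 | T0 A | T1 C | b
  A -> B X2 | C X3 | T0 A | T1 C | a | b
  B -> T0 T1
  C -> B X4 | T0 A | T1 C | a | b
  T0 -> a
  T1 -> b
  X2 -> B T0
  X3 -> T1 C
  X4 -> B T0
  X5 -> B T0

CYK fill (cells [i..j] with 0 ≤ i ≤ j ≤ 1 only):
  T[0,0] 'a' = {A,C,T0}  orig:{A,C}
  T[1,1] 'b' = {A,C,S,T1}  orig:{A,C,S}
  T[0,1] 'ab' = {A,B,C,S}

Original NTs in T[0,1] deriving "ab": ["A", "B", "C", "S"]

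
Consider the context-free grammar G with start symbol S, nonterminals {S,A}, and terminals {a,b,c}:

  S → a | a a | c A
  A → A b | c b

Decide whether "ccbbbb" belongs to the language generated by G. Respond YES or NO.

CNF form of G:
  S -> T1 A | T2 T2 | a
  A -> A T0 | T1 T0
  T0 -> b
  T1 -> c
  T2 -> a

CYK table (by increasing span):
  T[0,0] 'c' = {T1}  orig:{}
  T[1,1] 'c' = {T1}  orig:{}
  T[2,2] 'b' = {T0}  orig:{}
  T[3,3] 'b' = {T0}  orig:{}
  T[4,4] 'b' = {T0}  orig:{}
  T[5,5] 'b' = {T0}  orig:{}
  T[0,1] 'cc' = ∅
  T[1,2] 'cb' = {A}
  T[2,3] 'bb' = ∅
  T[3,4] 'bb' = ∅
  T[4,5] 'bb' = ∅
  T[0,2] 'ccb' = {S}
  T[1,3] 'cbb' = {A}
  T[2,4] 'bbb' = ∅
  T[3,5] 'bbb' = ∅
  T[0,3] 'ccbb' = {S}
  T[1,4] 'cbbb' = {A}
  T[2,5] 'bbbb' = ∅
  T[0,4] 'ccbbb' = {S}
  T[1,5] 'cbbbb' = {A}
  T[0,5] 'ccbbbb' = {S}

S ∈ T[0,5] ⇒ YES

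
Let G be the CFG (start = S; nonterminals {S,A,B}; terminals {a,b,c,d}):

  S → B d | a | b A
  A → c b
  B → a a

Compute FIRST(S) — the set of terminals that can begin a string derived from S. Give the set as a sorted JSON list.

FIRST sets, iterate to fixpoint:
iter 1:
  A via A→c b: +{c}
  B via B→a a: +{a}
  S via S→B d: +{a}
  S via S→b A: +{b}
  S: {a,b}  A: {c}  B: {a}
iter 2: — fixpoint
  S: {a,b}  A: {c}  B: {a}

FIRST(S) = ["a", "b"]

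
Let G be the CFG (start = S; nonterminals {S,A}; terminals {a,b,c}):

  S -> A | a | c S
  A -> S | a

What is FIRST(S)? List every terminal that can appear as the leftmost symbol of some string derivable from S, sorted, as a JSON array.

FIRST iteration:
pass 1:
  A via A→a: +{a}
  S via S→A: +{a}
  S via S→c S: +{c}
  FIRST[S]={a,c}  FIRST[A]={a}
pass 2:
  A via A→S: +{c}
  FIRST[S]={a,c}  FIRST[A]={a,c}
pass 3: (no change)
  FIRST[S]={a,c}  FIRST[A]={a,c}

FIRST(S) = ["a", "c"]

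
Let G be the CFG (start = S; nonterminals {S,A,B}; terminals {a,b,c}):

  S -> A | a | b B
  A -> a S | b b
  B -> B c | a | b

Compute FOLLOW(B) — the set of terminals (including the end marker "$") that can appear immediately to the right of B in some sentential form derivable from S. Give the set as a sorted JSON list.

FIRST sets, iterate to fixpoint:
pass 1:
  A via A→a S: +{a}
  A via A→b b: +{b}
  B via B→a: +{a}
  B via B→b: +{b}
  S via S→A: +{a,b}
  S: {a,b}  A: {a,b}  B: {a,b}
pass 2: done
  S: {a,b}  A: {a,b}  B: {a,b}

Compute FOLLOW by fixpoint:
FOLLOW(S) := {$}
[1]
  B→B c: FOLLOW(B) ⊇ FIRST(c) = {c}; new: +{c}
  S→A: FOLLOW(A) ⊇ FOLLOW(S) ⊇ {$}; new: +{$}
  S→b B: FOLLOW(B) ⊇ FOLLOW(S) ⊇ {$}; new: +{$}
  FOLLOW[S]={$}  FOLLOW[A]={$}  FOLLOW[B]={$,c}
[2] (stable)
  FOLLOW[S]={$}  FOLLOW[A]={$}  FOLLOW[B]={$,c}

FOLLOW(B) = ["$", "c"]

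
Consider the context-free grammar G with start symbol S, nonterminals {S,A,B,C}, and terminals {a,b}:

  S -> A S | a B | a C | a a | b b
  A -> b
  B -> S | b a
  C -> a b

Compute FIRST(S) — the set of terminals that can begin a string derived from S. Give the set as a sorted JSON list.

FIRST sets, iterate to fixpoint:
iter 1:
  A via A→b: +{b}
  B via B→b a: +{b}
  C via C→a b: +{a}
  S via S→A S: +{b}
  S via S→a B: +{a}
  FIRST[S]={a,b}  FIRST[A]={b}  FIRST[B]={b}  FIRST[C]={a}
iter 2:
  B via B→S: +{a}
  FIRST[S]={a,b}  FIRST[A]={b}  FIRST[B]={a,b}  FIRST[C]={a}
iter 3: — fixpoint
  FIRST[S]={a,b}  FIRST[A]={b}  FIRST[B]={a,b}  FIRST[C]={a}

FIRST(S) = ["a", "b"]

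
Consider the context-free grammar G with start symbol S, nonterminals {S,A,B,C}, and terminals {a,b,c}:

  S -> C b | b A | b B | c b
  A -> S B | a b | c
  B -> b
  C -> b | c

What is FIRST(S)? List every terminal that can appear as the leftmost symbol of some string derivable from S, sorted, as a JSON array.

FIRST iteration:
round 1:
  A via A→a b: +{a}
  A via A→c: +{c}
  B via B→b: +{b}
  C via C→b: +{b}
  C via C→c: +{c}
  S via S→C b: +{b,c}
  FIRST(S)={b,c}  FIRST(A)={a,c}  FIRST(B)={b}  FIRST(C)={b,c}
round 2:
  A via A→S B: +{b}
  FIRST(S)={b,c}  FIRST(A)={a,b,c}  FIRST(B)={b}  FIRST(C)={b,c}
round 3: (stable)
  FIRST(S)={b,c}  FIRST(A)={a,b,c}  FIRST(B)={b}  FIRST(C)={b,c}

FIRST(S) = ["b", "c"]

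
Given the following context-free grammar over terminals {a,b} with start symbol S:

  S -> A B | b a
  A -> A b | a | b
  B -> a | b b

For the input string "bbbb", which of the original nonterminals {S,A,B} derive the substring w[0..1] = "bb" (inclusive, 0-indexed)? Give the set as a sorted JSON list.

CNF form of G:
  S -> A B | T0 T1
  A -> A T0 | a | b
  B -> T0 T0 | a
  T0 -> b
  T1 -> a

CYK table (by increasing span) — only the sub-triangle for w[0..1]:
  cell(0,0) b: {A,T0}  orig:{A}
  cell(1,1) b: {A,T0}  orig:{A}
  cell(0,1) bb: {A,B}

Original NTs in T[0,1] deriving "bb": ["A", "B"]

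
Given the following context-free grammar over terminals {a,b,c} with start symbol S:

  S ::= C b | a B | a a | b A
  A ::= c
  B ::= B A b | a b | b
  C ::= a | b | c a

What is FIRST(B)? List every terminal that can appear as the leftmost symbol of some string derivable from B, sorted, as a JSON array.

Compute FIRST by fixpoint:
[1]
  A via A→c: +{c}
  B via B→a b: +{a}
  B via B→b: +{b}
  C via C→a: +{a}
  C via C→b: +{b}
  C via C→c a: +{c}
  S via S→C b: +{a,b,c}
  S: {a,b,c}  A: {c}  B: {a,b}  C: {a,b,c}
[2] — fixpoint
  S: {a,b,c}  A: {c}  B: {a,b}  C: {a,b,c}

FIRST(B) = ["a", "b"]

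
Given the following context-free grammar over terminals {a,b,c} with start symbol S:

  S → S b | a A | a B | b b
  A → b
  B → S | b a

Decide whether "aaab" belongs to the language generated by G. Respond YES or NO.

Convert to CNF:
  S -> S T0 | T0 T0 | T1 A | T1 B
  A -> b
  B -> S T0 | T0 T0 | T0 T1 | T1 A | T1 B
  T0 -> b
  T1 -> a

Fill CYK table bottom-up:
  [0..0]={T1}  "a"  orig:{}
  [1..1]={T1}  "a"  orig:{}
  [2..2]={T1}  "a"  orig:{}
  [3..3]={A,T0}  "b"  orig:{A}
  [0..1]=∅  "aa"
  [1..2]=∅  "aa"
  [2..3]={B,S}  "ab"
  [0..2]=∅  "aaa"
  [1..3]={B,S}  "aab"
  [0..3]={B,S}  "aaab"

S ∈ T[0,3] ⇒ YES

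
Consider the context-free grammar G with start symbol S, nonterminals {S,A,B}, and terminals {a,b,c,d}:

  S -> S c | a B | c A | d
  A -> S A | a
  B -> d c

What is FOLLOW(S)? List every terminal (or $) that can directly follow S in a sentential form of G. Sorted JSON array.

FIRST sets, iterate to fixpoint:
pass 1:
  A via A→a: +{a}
  B via B→d c: +{d}
  S via S→a B: +{a}
  S via S→c A: +{c}
  S via S→d: +{d}
  FIRST(S)={a,c,d}  FIRST(A)={a}  FIRST(B)={d}
pass 2:
  A via A→S A: +{c,d}
  FIRST(S)={a,c,d}  FIRST(A)={a,c,d}  FIRST(B)={d}
pass 3: (stable)
  FIRST(S)={a,c,d}  FIRST(A)={a,c,d}  FIRST(B)={d}

FOLLOW iteration:
FOLLOW(S) := {$}
pass 1:
  A→S A: FOLLOW(S) ⊇ FIRST(A) = {a,c,d}; new: +{a,c,d}
  S→a B: FOLLOW(B) ⊇ FOLLOW(S) ⊇ {$,a,c,d}; new: +{$,a,c,d}
  S→c A: FOLLOW(A) ⊇ FOLLOW(S) ⊇ {$,a,c,d}; new: +{$,a,c,d}
  S: {$,a,c,d}  A: {$,a,c,d}  B: {$,a,c,d}
pass 2: done
  S: {$,a,c,d}  A: {$,a,c,d}  B: {$,a,c,d}

FOLLOW(S) = ["$", "a", "c", "d"]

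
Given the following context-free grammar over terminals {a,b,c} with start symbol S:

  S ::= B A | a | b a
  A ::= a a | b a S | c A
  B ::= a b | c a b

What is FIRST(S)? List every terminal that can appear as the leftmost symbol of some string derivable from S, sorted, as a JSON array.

Compute FIRST by fixpoint:
pass 1:
  A via A→a a: +{a}
  A via A→b a S: +{b}
  A via A→c A: +{c}
  B via B→a b: +{a}
  B via B→c a b: +{c}
  S via S→B A: +{a,c}
  S via S→b a: +{b}
  FIRST[S]={a,b,c}  FIRST[A]={a,b,c}  FIRST[B]={a,c}
pass 2: done
  FIRST[S]={a,b,c}  FIRST[A]={a,b,c}  FIRST[B]={a,c}

FIRST(S) = ["a", "b", "c"]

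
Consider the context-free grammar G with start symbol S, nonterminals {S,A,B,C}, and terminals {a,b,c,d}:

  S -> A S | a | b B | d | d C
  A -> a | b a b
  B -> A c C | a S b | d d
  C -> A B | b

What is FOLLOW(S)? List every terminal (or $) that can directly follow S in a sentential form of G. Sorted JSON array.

FIRST iteration:
pass 1:
  A via A→a: +{a}
  A via A→b a b: +{b}
  B via B→A c C: +{a,b}
  B via B→d d: +{d}
  C via C→A B: +{a,b}
  S via S→A S: +{a,b}
  S via S→d: +{d}
  FIRST(S)={a,b,d}  FIRST(A)={a,b}  FIRST(B)={a,b,d}  FIRST(C)={a,b}
pass 2: — fixpoint
  FIRST(S)={a,b,d}  FIRST(A)={a,b}  FIRST(B)={a,b,d}  FIRST(C)={a,b}

Compute FOLLOW by fixpoint:
initialize: $ ∈ FOLLOW(S)
round 1:
  B→A c C: FOLLOW(A) ⊇ FIRST(c) = {c}; new: +{c}
  B→a S b: FOLLOW(S) ⊇ FIRST(b) = {b}; new: +{b}
  C→A B: FOLLOW(A) ⊇ FIRST(B) = {a,b,d}; new: +{a,b,d}
  S→b B: FOLLOW(B) ⊇ FOLLOW(S) ⊇ {$,b}; new: +{$,b}
  S→d C: FOLLOW(C) ⊇ FOLLOW(S) ⊇ {$,b}; new: +{$,b}
  FOLLOW(S)={$,b}  FOLLOW(A)={a,b,c,d}  FOLLOW(B)={$,b}  FOLLOW(C)={$,b}
round 2: — fixpoint
  FOLLOW(S)={$,b}  FOLLOW(A)={a,b,c,d}  FOLLOW(B)={$,b}  FOLLOW(C)={$,b}

FOLLOW(S) = ["$", "b"]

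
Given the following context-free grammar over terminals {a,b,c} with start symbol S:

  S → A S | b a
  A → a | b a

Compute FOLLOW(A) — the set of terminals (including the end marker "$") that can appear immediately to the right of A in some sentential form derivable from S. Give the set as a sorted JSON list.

FIRST sets, iterate to fixpoint:
[1]
  A via A→a: +{a}
  A via A→b a: +{b}
  S via S→A S: +{a,b}
  S: {a,b}  A: {a,b}
[2] (no change)
  S: {a,b}  A: {a,b}

FOLLOW sets:
seed FOLLOW(S) with $
iter 1:
  S→A S: FOLLOW(A) ⊇ FIRST(S) = {a,b}; new: +{a,b}
  S: {$}  A: {a,b}
iter 2: done
  S: {$}  A: {a,b}

FOLLOW(A) = ["a", "b"]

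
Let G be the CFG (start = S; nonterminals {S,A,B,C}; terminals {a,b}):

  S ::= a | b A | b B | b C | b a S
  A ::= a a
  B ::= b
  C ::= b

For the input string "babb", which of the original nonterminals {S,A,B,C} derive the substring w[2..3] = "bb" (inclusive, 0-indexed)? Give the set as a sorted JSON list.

Convert to CNF:
  S -> T1 A | T1 B | T1 C | T1 X2 | a
  A -> T0 T0
  B -> b
  C -> b
  T0 -> a
  T1 -> b
  X2 -> T0 S

CYK fill, restricted to cells inside w[2..3]:
  T[2,2] 'b' = {B,C,T1}  orig:{B,C}
  T[3,3] 'b' = {B,C,T1}  orig:{B,C}
  T[2,3] 'bb' = {S}

Original NTs in T[2,3] deriving "bb": ["S"]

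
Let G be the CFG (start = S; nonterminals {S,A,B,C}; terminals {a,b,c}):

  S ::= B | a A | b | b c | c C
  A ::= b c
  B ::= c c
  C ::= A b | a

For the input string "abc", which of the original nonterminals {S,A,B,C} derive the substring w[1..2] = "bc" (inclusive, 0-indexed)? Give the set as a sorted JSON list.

CNF form of G:
  S -> T0 T1 | T1 C | T1 T1 | T2 A | b
  A -> T0 T1
  B -> T1 T1
  C -> A T0 | a
  T0 -> b
  T1 -> c
  T2 -> a

CYK fill, restricted to cells inside w[1..2]:
  [1..1]={S,T0}  "b"  orig:{S}
  [2..2]={T1}  "c"  orig:{}
  [1..2]={A,S}  "bc"

Original NTs in T[1,2] deriving "bc": ["A", "S"]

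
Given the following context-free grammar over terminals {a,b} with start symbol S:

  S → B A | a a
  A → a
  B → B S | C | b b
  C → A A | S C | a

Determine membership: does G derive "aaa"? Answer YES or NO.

Convert to CNF:
  S -> B A | T1 T1
  A -> a
  B -> A A | B S | S C | T0 T0 | a
  C -> A A | S C | a
  T0 -> b
  T1 -> a

CYK table (by increasing span):
  [0..0]={A,B,C,T1}  "a"  orig:{A,B,C}
  [1..1]={A,B,C,T1}  "a"  orig:{A,B,C}
  [2..2]={A,B,C,T1}  "a"  orig:{A,B,C}
  [0..1]={B,C,S}  "aa"
  [1..2]={B,C,S}  "aa"
  [0..2]={B,C,S}  "aaa"

S ∈ T[0,2] ⇒ YES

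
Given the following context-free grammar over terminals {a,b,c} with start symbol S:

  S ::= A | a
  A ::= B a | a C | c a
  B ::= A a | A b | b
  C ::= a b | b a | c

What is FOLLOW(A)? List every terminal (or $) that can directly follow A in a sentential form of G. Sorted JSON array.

FIRST iteration:
[1]
  A via A→a C: +{a}
  A via A→c a: +{c}
  B via B→A a: +{a,c}
  B via B→b: +{b}
  C via C→a b: +{a}
  C via C→b a: +{b}
  C via C→c: +{c}
  S via S→A: +{a,c}
  FIRST[S]={a,c}  FIRST[A]={a,c}  FIRST[B]={a,b,c}  FIRST[C]={a,b,c}
[2]
  A via A→B a: +{b}
  S via S→A: +{b}
  FIRST[S]={a,b,c}  FIRST[A]={a,b,c}  FIRST[B]={a,b,c}  FIRST[C]={a,b,c}
[3] done
  FIRST[S]={a,b,c}  FIRST[A]={a,b,c}  FIRST[B]={a,b,c}  FIRST[C]={a,b,c}

FOLLOW iteration:
FOLLOW(S) := {$}
iter 1:
  A→B a: FOLLOW(B) ⊇ FIRST(a) = {a}; new: +{a}
  B→A a: FOLLOW(A) ⊇ FIRST(a) = {a}; new: +{a}
  B→A b: FOLLOW(A) ⊇ FIRST(b) = {b}; new: +{b}
  S→A: FOLLOW(A) ⊇ FOLLOW(S) ⊇ {$}; new: +{$}
  FOLLOW[S]={$}  FOLLOW[A]={$,a,b}  FOLLOW[B]={a}  FOLLOW[C]={}
iter 2:
  A→a C: FOLLOW(C) ⊇ FOLLOW(A) ⊇ {$,a,b}; new: +{$,a,b}
  FOLLOW[S]={$}  FOLLOW[A]={$,a,b}  FOLLOW[B]={a}  FOLLOW[C]={$,a,b}
iter 3: done
  FOLLOW[S]={$}  FOLLOW[A]={$,a,b}  FOLLOW[B]={a}  FOLLOW[C]={$,a,b}

FOLLOW(A) = ["$", "a", "b"]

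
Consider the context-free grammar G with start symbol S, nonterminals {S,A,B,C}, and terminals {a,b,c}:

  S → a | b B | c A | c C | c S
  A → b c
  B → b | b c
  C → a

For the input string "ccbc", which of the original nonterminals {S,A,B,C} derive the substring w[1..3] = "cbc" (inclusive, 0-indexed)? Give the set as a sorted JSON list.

CNF form of G:
  S -> T0 B | T1 A | T1 C | T1 S | a
  A -> T0 T1
  B -> T0 T1 | b
  C -> a
  T0 -> b
  T1 -> c

CYK fill — only the sub-triangle for w[1..3]:
  cell(1,1) c: {T1}  orig:{}
  cell(2,2) b: {B,T0}  orig:{B}
  cell(3,3) c: {T1}  orig:{}
  cell(1,2) cb: ∅
  cell(2,3) bc: {A,B}
  cell(1,3) cbc: {S}

Original NTs in T[1,3] deriving "cbc": ["S"]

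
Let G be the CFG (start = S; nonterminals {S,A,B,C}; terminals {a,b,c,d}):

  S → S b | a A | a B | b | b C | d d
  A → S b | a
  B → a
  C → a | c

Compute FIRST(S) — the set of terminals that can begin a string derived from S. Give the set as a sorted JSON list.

Compute FIRST by fixpoint:
[1]
  A via A→a: +{a}
  B via B→a: +{a}
  C via C→a: +{a}
  C via C→c: +{c}
  S via S→a A: +{a}
  S via S→b: +{b}
  S via S→d d: +{d}
  FIRST[S]={a,b,d}  FIRST[A]={a}  FIRST[B]={a}  FIRST[C]={a,c}
[2]
  A via A→S b: +{b,d}
  FIRST[S]={a,b,d}  FIRST[A]={a,b,d}  FIRST[B]={a}  FIRST[C]={a,c}
[3] — fixpoint
  FIRST[S]={a,b,d}  FIRST[A]={a,b,d}  FIRST[B]={a}  FIRST[C]={a,c}

FIRST(S) = ["a", "b", "d"]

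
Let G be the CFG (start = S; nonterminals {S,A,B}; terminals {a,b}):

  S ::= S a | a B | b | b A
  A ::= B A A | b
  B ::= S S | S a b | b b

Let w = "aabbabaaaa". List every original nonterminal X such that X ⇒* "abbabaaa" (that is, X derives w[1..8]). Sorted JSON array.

CNF form of G:
  S -> S T0 | T0 B | T1 A | b
  A -> B X2 | b
  B -> S S | S X3 | T1 T1
  T0 -> a
  T1 -> b
  X2 -> A A
  X3 -> T0 T1

CYK table (by increasing span), restricted to cells inside w[1..8]:
  cell(1,1) a: {T0}  orig:{}
  cell(2,2) b: {A,S,T1}  orig:{A,S}
  cell(3,3) b: {A,S,T1}  orig:{A,S}
  cell(4,4) a: {T0}  orig:{}
  cell(5,5) b: {A,S,T1}  orig:{A,S}
  cell(6,6) a: {T0}  orig:{}
  cell(7,7) a: {T0}  orig:{}
  cell(8,8) a: {T0}  orig:{}
  cell(1,2) ab: {X3}  orig:{}
  cell(2,3) bb: {B,S,X2}  orig:{B,S}
  cell(3,4) ba: {S}
  cell(4,5) ab: {X3}  orig:{}
  cell(5,6) ba: {S}
  cell(6,7) aa: ∅
  cell(7,8) aa: ∅
  cell(1,3) abb: {S}
  cell(2,4) bba: {B,S}
  cell(3,5) bab: {B}
  cell(4,6) aba: ∅
  cell(5,7) baa: {S}
  cell(6,8) aaa: ∅
  cell(1,4) abba: {S}
  cell(2,5) bbab: {B}
  cell(3,6) baba: {B}
  cell(4,7) abaa: ∅
  cell(5,8) baaa: {S}
  cell(1,5) abbab: {B,S}
  cell(2,6) bbaba: {B}
  cell(3,7) babaa: {B}
  cell(4,8) abaaa: ∅
  cell(1,6) abbaba: {B,S}
  cell(2,7) bbabaa: {B}
  cell(3,8) babaaa: {B}
  cell(1,7) abbabaa: {B,S}
  cell(2,8) bbabaaa: {B}
  cell(1,8) abbabaaa: {B,S}

Original NTs in T[1,8] deriving "abbabaaa": ["B", "S"]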